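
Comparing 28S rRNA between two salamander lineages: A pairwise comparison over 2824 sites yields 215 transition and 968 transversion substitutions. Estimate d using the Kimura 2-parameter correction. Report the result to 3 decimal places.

0.631

P = 215/2824 ≈ 0.076133 and Q = 968/2824 ≈ 0.342776.
Under the Kimura two-parameter model, d = −½ ln(1 − 2P − Q) − ¼ ln(1 − 2Q).
1 − 2P − Q = 0.504958, giving −½ ln(0.504958) = 0.341640.
1 − 2Q = 0.314448, giving −¼ ln(0.314448) = 0.289234.
d = 0.341640 + 0.289234 = 0.630874.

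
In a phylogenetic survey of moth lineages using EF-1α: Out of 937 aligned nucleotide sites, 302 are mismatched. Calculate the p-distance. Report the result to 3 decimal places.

0.322

p = 302/937 = 0.322305… ≈ 0.322 (to 3 d.p.).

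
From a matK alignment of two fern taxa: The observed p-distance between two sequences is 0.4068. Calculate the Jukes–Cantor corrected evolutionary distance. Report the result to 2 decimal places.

0.59

d = −(3/4) ln(1 − 4p/3) = −0.75 ln(1 − 0.5424) = −0.75 ln(0.4576)
  = −0.75 × (-0.781760) = 0.586320 substitutions/site.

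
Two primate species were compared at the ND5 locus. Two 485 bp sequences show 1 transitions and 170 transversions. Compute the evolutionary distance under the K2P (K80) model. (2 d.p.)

0.52

P = 1/485 ≈ 0.002062 and Q = 170/485 ≈ 0.350515.
Under the Kimura two-parameter model, d = −½ ln(1 − 2P − Q) − ¼ ln(1 − 2Q).
1 − 2P − Q = 0.645361, giving −½ ln(0.645361) = 0.218973.
1 − 2Q = 0.29897, giving −¼ ln(0.29897) = 0.301853.
d = 0.218973 + 0.301853 = 0.520826.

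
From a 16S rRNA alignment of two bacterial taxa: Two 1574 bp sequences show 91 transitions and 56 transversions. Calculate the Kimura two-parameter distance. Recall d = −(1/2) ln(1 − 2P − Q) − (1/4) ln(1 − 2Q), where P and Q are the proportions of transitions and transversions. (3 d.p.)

0.100

P = 91/1574 ≈ 0.057814 and Q = 56/1574 ≈ 0.035578.
Under the Kimura two-parameter model, d = −½ ln(1 − 2P − Q) − ¼ ln(1 − 2Q).
1 − 2P − Q = 0.848794, giving −½ ln(0.848794) = 0.081969.
1 − 2Q = 0.928844, giving −¼ ln(0.928844) = 0.018454.
d = 0.081969 + 0.018454 = 0.100423.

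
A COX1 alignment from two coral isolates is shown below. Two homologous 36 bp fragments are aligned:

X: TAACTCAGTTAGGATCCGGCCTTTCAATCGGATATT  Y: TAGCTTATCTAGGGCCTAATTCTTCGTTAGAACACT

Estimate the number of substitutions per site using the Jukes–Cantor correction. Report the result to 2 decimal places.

The sequences differ at 18 of 36 sites, so p = 18/36 = 0.5.
d = −(3/4) ln(1 − 4p/3) = −0.75 ln(1 − 0.666667) = −0.75 ln(0.333333)
  = −0.75 × (-1.098613) = 0.823960 substitutions/site.

0.82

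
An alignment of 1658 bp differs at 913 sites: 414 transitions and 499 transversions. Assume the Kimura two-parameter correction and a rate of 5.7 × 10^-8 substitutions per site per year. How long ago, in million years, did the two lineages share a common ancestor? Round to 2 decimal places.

9.09

P = 414/1658 ≈ 0.249698 and Q = 499/1658 ≈ 0.300965.
Under the Kimura two-parameter model, d = −½ ln(1 − 2P − Q) − ¼ ln(1 − 2Q).
1 − 2P − Q = 0.199639, giving −½ ln(0.199639) = 0.805622.
1 − 2Q = 0.39807, giving −¼ ln(0.39807) = 0.230282.
d = 0.805622 + 0.230282 = 1.035904.
Under a molecular clock d = 2μt, so t = d/(2μ) = 1.035904 / (2 × 5.7 × 10^-8) = 9.09 million years.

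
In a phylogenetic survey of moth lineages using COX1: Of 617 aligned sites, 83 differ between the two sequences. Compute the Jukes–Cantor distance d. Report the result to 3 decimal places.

0.148

p = 83/617 ≈ 0.134522.
d = −(3/4) ln(1 − 4p/3) = −0.75 ln(1 − 0.179363) = −0.75 ln(0.820637)
  = −0.75 × (-0.197674) = 0.148256 substitutions/site.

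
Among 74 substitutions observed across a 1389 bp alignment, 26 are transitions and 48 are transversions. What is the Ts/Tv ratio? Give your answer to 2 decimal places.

0.54

R = 26/48 = 0.541666… ≈ 0.54 (to 2 d.p.).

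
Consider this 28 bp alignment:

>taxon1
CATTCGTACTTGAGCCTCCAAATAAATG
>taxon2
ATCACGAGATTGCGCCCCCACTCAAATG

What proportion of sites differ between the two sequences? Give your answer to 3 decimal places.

The sequences differ at 12 of 28 positions.
p = 12/28 = 0.428571… ≈ 0.429 (to 3 d.p.).

0.429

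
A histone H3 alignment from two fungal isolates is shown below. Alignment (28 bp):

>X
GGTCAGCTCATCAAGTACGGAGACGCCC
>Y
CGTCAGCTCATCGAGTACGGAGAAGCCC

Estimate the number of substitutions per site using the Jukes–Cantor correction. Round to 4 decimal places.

0.1156

The sequences differ at 3 of 28 sites (1, 13, 24), so p = 3/28 ≈ 0.107143.
d = −(3/4) ln(1 − 4p/3) = −0.75 ln(1 − 0.142857) = −0.75 ln(0.857143)
  = −0.75 × (-0.154151) = 0.115613 substitutions/site.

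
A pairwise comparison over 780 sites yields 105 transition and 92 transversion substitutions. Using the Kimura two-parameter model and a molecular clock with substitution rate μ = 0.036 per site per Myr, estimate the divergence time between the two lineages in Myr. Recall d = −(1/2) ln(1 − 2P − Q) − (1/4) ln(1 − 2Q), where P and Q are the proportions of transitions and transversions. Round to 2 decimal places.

P = 105/780 ≈ 0.134615 and Q = 92/780 ≈ 0.117949.
Under the Kimura two-parameter model, d = −½ ln(1 − 2P − Q) − ¼ ln(1 − 2Q).
1 − 2P − Q = 0.612821, giving −½ ln(0.612821) = 0.244841.
1 − 2Q = 0.764102, giving −¼ ln(0.764102) = 0.067263.
d = 0.244841 + 0.067263 = 0.312104.
Under a molecular clock d = 2μt, so t = d/(2μ) = 0.312104 / (2 × 0.036) = 4.33 Myr.

4.33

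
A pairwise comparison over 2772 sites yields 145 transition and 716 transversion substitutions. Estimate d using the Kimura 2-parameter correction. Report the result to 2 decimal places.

0.41

P = 145/2772 ≈ 0.052309 and Q = 716/2772 ≈ 0.258297.
Under the Kimura two-parameter model, d = −½ ln(1 − 2P − Q) − ¼ ln(1 − 2Q).
1 − 2P − Q = 0.637085, giving −½ ln(0.637085) = 0.225426.
1 − 2Q = 0.483406, giving −¼ ln(0.483406) = 0.181725.
d = 0.225426 + 0.181725 = 0.407151.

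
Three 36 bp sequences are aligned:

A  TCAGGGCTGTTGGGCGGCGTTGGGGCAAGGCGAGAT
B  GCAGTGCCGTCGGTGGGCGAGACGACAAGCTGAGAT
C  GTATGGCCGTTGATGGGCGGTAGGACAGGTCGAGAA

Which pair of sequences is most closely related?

A–B: 13/36 differ, p = 0.361, d = 0.493.
A–C: 13/36 differ, p = 0.361, d = 0.493.
B–C: 12/36 differ, p = 0.333, d = 0.441.
The smallest distance is between B and C.

B and C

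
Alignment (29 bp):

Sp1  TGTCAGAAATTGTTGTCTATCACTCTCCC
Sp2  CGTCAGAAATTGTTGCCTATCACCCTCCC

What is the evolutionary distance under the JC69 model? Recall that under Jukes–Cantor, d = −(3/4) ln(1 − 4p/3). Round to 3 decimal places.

The sequences differ at 3 of 29 sites (1, 16, 24), so p = 3/29 ≈ 0.103448.
d = −(3/4) ln(1 − 4p/3) = −0.75 ln(1 − 0.137931) = −0.75 ln(0.862069)
  = −0.75 × (-0.148420) = 0.111315 substitutions/site.

0.111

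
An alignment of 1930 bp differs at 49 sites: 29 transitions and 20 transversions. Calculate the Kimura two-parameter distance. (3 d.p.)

0.026

P = 29/1930 ≈ 0.015026 and Q = 20/1930 ≈ 0.010363.
Under the Kimura two-parameter model, d = −½ ln(1 − 2P − Q) − ¼ ln(1 − 2Q).
1 − 2P − Q = 0.959585, giving −½ ln(0.959585) = 0.020627.
1 − 2Q = 0.979274, giving −¼ ln(0.979274) = 0.005236.
d = 0.020627 + 0.005236 = 0.025863.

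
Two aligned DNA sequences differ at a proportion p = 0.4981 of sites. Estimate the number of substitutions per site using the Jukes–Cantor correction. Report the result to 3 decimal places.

d = −(3/4) ln(1 − 4p/3) = −0.75 ln(1 − 0.664133) = −0.75 ln(0.335867)
  = −0.75 × (-1.091040) = 0.818280 substitutions/site.

0.818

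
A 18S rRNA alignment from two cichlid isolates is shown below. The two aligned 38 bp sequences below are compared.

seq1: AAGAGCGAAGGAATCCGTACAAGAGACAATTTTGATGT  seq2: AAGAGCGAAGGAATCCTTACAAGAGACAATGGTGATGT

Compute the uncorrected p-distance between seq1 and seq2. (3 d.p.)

0.079

The sequences differ at 3 of 38 positions (sites 17, 31, 32).
p = 3/38 = 0.078947… ≈ 0.079 (to 3 d.p.).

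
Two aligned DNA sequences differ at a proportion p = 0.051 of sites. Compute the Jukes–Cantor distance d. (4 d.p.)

0.0528

d = −(3/4) ln(1 − 4p/3) = −0.75 ln(1 − 0.068) = −0.75 ln(0.932)
  = −0.75 × (-0.070422) = 0.052817 substitutions/site.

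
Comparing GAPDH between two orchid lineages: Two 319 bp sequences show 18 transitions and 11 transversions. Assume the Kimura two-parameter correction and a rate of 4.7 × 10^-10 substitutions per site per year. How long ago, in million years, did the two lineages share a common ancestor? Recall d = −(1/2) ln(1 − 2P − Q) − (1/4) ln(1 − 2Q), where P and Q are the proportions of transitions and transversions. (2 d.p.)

P = 18/319 ≈ 0.056426 and Q = 11/319 ≈ 0.034483.
Under the Kimura two-parameter model, d = −½ ln(1 − 2P − Q) − ¼ ln(1 − 2Q).
1 − 2P − Q = 0.852665, giving −½ ln(0.852665) = 0.079694.
1 − 2Q = 0.931034, giving −¼ ln(0.931034) = 0.017865.
d = 0.079694 + 0.017865 = 0.097559.
Under a molecular clock d = 2μt, so t = d/(2μ) = 0.097559 / (2 × 4.7 × 10^-10) = 103.79 million years.

103.79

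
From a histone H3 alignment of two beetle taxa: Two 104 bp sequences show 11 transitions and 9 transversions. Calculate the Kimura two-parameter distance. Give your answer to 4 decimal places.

P = 11/104 ≈ 0.105769 and Q = 9/104 ≈ 0.086538.
Under the Kimura two-parameter model, d = −½ ln(1 − 2P − Q) − ¼ ln(1 − 2Q).
1 − 2P − Q = 0.701924, giving −½ ln(0.701924) = 0.176965.
1 − 2Q = 0.826924, giving −¼ ln(0.826924) = 0.047511.
d = 0.176965 + 0.047511 = 0.224476.

0.2245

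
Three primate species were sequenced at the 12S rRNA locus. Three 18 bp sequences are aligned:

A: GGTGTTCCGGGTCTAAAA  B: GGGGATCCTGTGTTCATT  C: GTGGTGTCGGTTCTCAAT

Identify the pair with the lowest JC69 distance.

A and C

A–B: 9/18 differ, p = 0.500, d = 0.824.
A–C: 7/18 differ, p = 0.389, d = 0.548.
B–C: 8/18 differ, p = 0.444, d = 0.673.
The smallest distance is between A and C.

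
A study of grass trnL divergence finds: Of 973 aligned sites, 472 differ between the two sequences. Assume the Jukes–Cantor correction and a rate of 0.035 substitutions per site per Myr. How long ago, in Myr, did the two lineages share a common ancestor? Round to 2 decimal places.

p = 472/973 ≈ 0.485098.
d = −(3/4) ln(1 − 4p/3) = −0.75 ln(1 − 0.646797) = −0.75 ln(0.353203)
  = −0.75 × (-1.040712) = 0.780534 substitutions/site.
Under a molecular clock d = 2μt, so t = d/(2μ) = 0.780534 / (2 × 0.035) = 11.15 Myr.

11.15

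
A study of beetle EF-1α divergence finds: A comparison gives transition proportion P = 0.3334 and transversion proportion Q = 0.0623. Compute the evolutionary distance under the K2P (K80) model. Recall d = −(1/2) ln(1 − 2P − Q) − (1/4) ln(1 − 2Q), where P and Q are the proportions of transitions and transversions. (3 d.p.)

Under the Kimura two-parameter model, d = −½ ln(1 − 2P − Q) − ¼ ln(1 − 2Q).
1 − 2P − Q = 0.2709, giving −½ ln(0.2709) = 0.653003.
1 − 2Q = 0.8754, giving −¼ ln(0.8754) = 0.033269.
d = 0.653003 + 0.033269 = 0.686272.

0.686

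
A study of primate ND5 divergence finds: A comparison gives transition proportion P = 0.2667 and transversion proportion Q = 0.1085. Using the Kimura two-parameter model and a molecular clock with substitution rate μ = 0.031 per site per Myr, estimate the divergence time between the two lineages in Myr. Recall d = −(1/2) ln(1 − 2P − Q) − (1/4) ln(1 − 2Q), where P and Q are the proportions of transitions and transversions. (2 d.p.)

Under the Kimura two-parameter model, d = −½ ln(1 − 2P − Q) − ¼ ln(1 − 2Q).
1 − 2P − Q = 0.3581, giving −½ ln(0.3581) = 0.513472.
1 − 2Q = 0.783, giving −¼ ln(0.783) = 0.061156.
d = 0.513472 + 0.061156 = 0.574628.
Under a molecular clock d = 2μt, so t = d/(2μ) = 0.574628 / (2 × 0.031) = 9.27 Myr.

9.27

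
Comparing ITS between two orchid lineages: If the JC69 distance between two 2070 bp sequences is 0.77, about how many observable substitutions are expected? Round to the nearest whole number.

996

Invert JC69: p = (3/4)(1 − e^(−4d/3)) = 0.75 × (1 − e^(-1.026667)) = 0.75 × (1 − 0.358199) = 0.481351.
Expected differing sites = pL ≈ 0.481351 × 2070 = 996.39657 ≈ 996.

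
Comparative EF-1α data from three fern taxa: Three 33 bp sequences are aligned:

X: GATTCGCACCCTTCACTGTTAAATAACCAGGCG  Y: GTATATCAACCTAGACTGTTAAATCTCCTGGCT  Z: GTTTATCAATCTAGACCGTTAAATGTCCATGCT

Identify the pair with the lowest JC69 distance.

Y and Z

X–Y: 11/33 differ, p = 0.333, d = 0.441.
X–Z: 12/33 differ, p = 0.364, d = 0.497.
Y–Z: 6/33 differ, p = 0.182, d = 0.208.
The smallest distance is between Y and Z.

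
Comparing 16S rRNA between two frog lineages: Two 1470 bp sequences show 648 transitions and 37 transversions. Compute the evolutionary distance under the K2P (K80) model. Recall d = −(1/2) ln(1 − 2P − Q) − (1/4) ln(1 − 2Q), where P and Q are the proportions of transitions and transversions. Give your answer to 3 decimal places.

P = 648/1470 ≈ 0.440816 and Q = 37/1470 ≈ 0.02517.
Under the Kimura two-parameter model, d = −½ ln(1 − 2P − Q) − ¼ ln(1 − 2Q).
1 − 2P − Q = 0.093198, giving −½ ln(0.093198) = 1.186515.
1 − 2Q = 0.94966, giving −¼ ln(0.94966) = 0.012913.
d = 1.186515 + 0.012913 = 1.199428.

1.199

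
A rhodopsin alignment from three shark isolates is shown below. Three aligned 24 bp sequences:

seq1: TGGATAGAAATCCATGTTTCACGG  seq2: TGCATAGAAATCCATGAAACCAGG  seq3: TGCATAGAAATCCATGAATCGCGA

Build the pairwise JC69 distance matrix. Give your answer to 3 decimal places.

d(seq1,seq2) = 0.304, d(seq1,seq3) = 0.244, d(seq2,seq3) = 0.188

seq1–seq2: 6/24 sites differ → p = 0.25, d = −0.75 ln(1 − 0.333333) = 0.304098 ≈ 0.304.
seq1–seq3: 5/24 sites differ → p ≈ 0.208333, d = −0.75 ln(1 − 0.277777) = 0.244066 ≈ 0.244.
seq2–seq3: 4/24 sites differ → p ≈ 0.166667, d = −0.75 ln(1 − 0.222223) = 0.188487 ≈ 0.188.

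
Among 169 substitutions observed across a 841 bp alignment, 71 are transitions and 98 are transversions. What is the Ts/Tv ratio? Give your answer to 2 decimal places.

R = 71/98 = 0.724489… ≈ 0.72 (to 2 d.p.).

0.72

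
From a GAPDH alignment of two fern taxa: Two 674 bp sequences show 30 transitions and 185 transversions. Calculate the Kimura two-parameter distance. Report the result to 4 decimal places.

0.4249

P = 30/674 ≈ 0.04451 and Q = 185/674 ≈ 0.274481.
Under the Kimura two-parameter model, d = −½ ln(1 − 2P − Q) − ¼ ln(1 − 2Q).
1 − 2P − Q = 0.636499, giving −½ ln(0.636499) = 0.225886.
1 − 2Q = 0.451038, giving −¼ ln(0.451038) = 0.199051.
d = 0.225886 + 0.199051 = 0.424937.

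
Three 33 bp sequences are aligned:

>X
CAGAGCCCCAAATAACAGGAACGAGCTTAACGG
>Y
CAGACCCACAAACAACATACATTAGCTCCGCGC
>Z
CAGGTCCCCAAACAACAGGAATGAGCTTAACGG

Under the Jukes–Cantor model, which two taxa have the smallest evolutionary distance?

X–Y: 12/33 differ, p = 0.364, d = 0.497.
X–Z: 4/33 differ, p = 0.121, d = 0.132.
Y–Z: 11/33 differ, p = 0.333, d = 0.441.
The smallest distance is between X and Z.

X and Z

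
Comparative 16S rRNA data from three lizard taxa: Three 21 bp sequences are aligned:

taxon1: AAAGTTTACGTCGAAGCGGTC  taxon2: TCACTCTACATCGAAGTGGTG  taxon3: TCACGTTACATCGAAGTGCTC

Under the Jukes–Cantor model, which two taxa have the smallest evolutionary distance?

taxon2 and taxon3

taxon1–taxon2: 7/21 differ, p = 0.333, d = 0.441.
taxon1–taxon3: 7/21 differ, p = 0.333, d = 0.441.
taxon2–taxon3: 4/21 differ, p = 0.190, d = 0.220.
The smallest distance is between taxon2 and taxon3.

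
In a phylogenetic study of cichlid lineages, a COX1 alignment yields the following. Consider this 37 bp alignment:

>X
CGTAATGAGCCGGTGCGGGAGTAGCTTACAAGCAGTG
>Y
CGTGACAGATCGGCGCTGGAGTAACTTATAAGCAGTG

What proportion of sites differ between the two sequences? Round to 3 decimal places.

0.270

The sequences differ at 10 of 37 positions (sites 4, 6, 7, 8, 9, 10, 14, 17, 24, 29).
p = 10/37 = 0.270270… ≈ 0.270 (to 3 d.p.).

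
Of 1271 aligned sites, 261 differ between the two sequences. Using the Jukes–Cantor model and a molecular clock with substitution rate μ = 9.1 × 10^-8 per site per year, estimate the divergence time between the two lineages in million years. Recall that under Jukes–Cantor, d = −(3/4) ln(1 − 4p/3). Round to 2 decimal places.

p = 261/1271 ≈ 0.20535.
d = −(3/4) ln(1 − 4p/3) = −0.75 ln(1 − 0.2738) = −0.75 ln(0.7262)
  = −0.75 × (-0.319930) = 0.239948 substitutions/site.
Under a molecular clock d = 2μt, so t = d/(2μ) = 0.239948 / (2 × 9.1 × 10^-8) = 1.32 million years.

1.32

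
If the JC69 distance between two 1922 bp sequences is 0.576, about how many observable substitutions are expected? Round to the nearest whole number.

773

Invert JC69: p = (3/4)(1 − e^(−4d/3)) = 0.75 × (1 − e^(-0.768)) = 0.75 × (1 − 0.463940) = 0.402045.
Expected differing sites = pL ≈ 0.402045 × 1922 = 772.73049 ≈ 773.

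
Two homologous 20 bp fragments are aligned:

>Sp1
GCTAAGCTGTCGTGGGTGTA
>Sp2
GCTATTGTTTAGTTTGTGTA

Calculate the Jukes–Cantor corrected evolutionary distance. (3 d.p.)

The sequences differ at 7 of 20 sites (5, 6, 7, 9, 11, 14, 15), so p = 7/20 = 0.35.
d = −(3/4) ln(1 − 4p/3) = −0.75 ln(1 − 0.466667) = −0.75 ln(0.533333)
  = −0.75 × (-0.628609) = 0.471457 substitutions/site.

0.471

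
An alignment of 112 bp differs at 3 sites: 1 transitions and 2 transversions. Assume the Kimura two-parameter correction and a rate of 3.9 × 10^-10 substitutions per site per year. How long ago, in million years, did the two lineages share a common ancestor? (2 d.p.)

P = 1/112 ≈ 0.008929 and Q = 2/112 ≈ 0.017857.
Under the Kimura two-parameter model, d = −½ ln(1 − 2P − Q) − ¼ ln(1 − 2Q).
1 − 2P − Q = 0.964285, giving −½ ln(0.964285) = 0.018184.
1 − 2Q = 0.964286, giving −¼ ln(0.964286) = 0.009092.
d = 0.018184 + 0.009092 = 0.027276.
Under a molecular clock d = 2μt, so t = d/(2μ) = 0.027276 / (2 × 3.9 × 10^-10) = 34.97 million years.

34.97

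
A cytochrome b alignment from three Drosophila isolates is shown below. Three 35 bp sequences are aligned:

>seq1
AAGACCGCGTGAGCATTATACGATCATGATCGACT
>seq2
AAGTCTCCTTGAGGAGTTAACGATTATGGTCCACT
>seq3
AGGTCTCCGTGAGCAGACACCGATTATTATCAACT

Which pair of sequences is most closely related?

seq1–seq2: 11/35 differ, p = 0.314, d = 0.407.
seq1–seq3: 12/35 differ, p = 0.343, d = 0.458.
seq2–seq3: 9/35 differ, p = 0.257, d = 0.315.
The smallest distance is between seq2 and seq3.

seq2 and seq3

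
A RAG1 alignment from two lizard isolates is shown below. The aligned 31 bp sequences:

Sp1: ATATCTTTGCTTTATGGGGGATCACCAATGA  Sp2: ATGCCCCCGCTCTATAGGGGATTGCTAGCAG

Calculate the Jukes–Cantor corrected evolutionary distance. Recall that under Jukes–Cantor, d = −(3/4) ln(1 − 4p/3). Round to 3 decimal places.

The sequences differ at 14 of 31 sites, so p = 14/31 ≈ 0.451613.
d = −(3/4) ln(1 − 4p/3) = −0.75 ln(1 − 0.602151) = −0.75 ln(0.397849)
  = −0.75 × (-0.921683) = 0.691262 substitutions/site.

0.691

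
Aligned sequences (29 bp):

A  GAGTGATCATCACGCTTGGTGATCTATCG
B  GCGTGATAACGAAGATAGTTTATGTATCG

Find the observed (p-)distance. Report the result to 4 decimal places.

The sequences differ at 10 of 29 positions (sites 2, 8, 10, 11, 13, 15, 17, 19, 21, 24).
p = 10/29 = 0.344827… ≈ 0.3448 (to 4 d.p.).

0.3448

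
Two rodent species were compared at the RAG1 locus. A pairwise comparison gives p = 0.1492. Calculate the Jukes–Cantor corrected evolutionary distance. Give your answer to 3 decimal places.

0.166

d = −(3/4) ln(1 − 4p/3) = −0.75 ln(1 − 0.198933) = −0.75 ln(0.801067)
  = −0.75 × (-0.221811) = 0.166358 substitutions/site.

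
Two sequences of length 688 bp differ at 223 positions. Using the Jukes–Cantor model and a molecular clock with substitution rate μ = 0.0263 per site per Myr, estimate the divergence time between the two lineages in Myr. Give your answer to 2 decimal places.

8.07

p = 223/688 ≈ 0.324128.
d = −(3/4) ln(1 − 4p/3) = −0.75 ln(1 − 0.432171) = −0.75 ln(0.567829)
  = −0.75 × (-0.565935) = 0.424451 substitutions/site.
Under a molecular clock d = 2μt, so t = d/(2μ) = 0.424451 / (2 × 0.0263) = 8.07 Myr.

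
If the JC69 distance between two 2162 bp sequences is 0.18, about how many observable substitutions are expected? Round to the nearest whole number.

Invert JC69: p = (3/4)(1 − e^(−4d/3)) = 0.75 × (1 − e^(-0.24)) = 0.75 × (1 − 0.786628) = 0.160029.
Expected differing sites = pL ≈ 0.160029 × 2162 = 345.982698 ≈ 346.

346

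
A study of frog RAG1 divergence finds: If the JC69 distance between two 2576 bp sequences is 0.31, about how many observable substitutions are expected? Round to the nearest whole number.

Invert JC69: p = (3/4)(1 − e^(−4d/3)) = 0.75 × (1 − e^(-0.413333)) = 0.75 × (1 − 0.661442) = 0.253919.
Expected differing sites = pL ≈ 0.253919 × 2576 = 654.095344 ≈ 654.

654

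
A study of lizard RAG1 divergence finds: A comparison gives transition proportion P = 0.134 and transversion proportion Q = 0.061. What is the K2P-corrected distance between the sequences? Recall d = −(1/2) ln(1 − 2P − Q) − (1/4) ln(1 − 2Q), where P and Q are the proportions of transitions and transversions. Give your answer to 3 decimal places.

0.232

Under the Kimura two-parameter model, d = −½ ln(1 − 2P − Q) − ¼ ln(1 − 2Q).
1 − 2P − Q = 0.671, giving −½ ln(0.671) = 0.199493.
1 − 2Q = 0.878, giving −¼ ln(0.878) = 0.032527.
d = 0.199493 + 0.032527 = 0.232020.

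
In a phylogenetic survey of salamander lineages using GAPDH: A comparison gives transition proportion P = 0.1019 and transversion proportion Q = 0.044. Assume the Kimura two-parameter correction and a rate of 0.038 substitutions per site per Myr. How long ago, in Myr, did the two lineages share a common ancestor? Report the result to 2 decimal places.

2.18

Under the Kimura two-parameter model, d = −½ ln(1 − 2P − Q) − ¼ ln(1 − 2Q).
1 − 2P − Q = 0.7522, giving −½ ln(0.7522) = 0.142377.
1 − 2Q = 0.912, giving −¼ ln(0.912) = 0.023029.
d = 0.142377 + 0.023029 = 0.165406.
Under a molecular clock d = 2μt, so t = d/(2μ) = 0.165406 / (2 × 0.038) = 2.18 Myr.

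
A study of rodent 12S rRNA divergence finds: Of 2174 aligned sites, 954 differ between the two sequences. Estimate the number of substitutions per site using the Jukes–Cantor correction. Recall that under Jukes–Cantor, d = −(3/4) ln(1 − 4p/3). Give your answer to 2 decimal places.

p = 954/2174 ≈ 0.438822.
d = −(3/4) ln(1 − 4p/3) = −0.75 ln(1 − 0.585096) = −0.75 ln(0.414904)
  = −0.75 × (-0.879708) = 0.659781 substitutions/site.

0.66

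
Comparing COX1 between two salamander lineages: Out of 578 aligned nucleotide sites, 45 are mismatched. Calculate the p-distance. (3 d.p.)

p = 45/578 = 0.077854… ≈ 0.078 (to 3 d.p.).

0.078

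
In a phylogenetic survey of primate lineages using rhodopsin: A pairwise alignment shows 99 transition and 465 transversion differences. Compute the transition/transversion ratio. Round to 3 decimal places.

R = 99/465 = 0.212903… ≈ 0.213 (to 3 d.p.).

0.213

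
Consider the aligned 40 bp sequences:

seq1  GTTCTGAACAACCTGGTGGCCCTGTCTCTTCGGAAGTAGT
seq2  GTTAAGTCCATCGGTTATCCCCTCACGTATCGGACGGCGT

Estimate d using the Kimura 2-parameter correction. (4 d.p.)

Of 40 sites, 1 differences are transitions and 19 are transversions, so P = 1/40 = 0.025 and Q = 19/40 = 0.475.
Under the Kimura two-parameter model, d = −½ ln(1 − 2P − Q) − ¼ ln(1 − 2Q).
1 − 2P − Q = 0.475, giving −½ ln(0.475) = 0.372220.
1 − 2Q = 0.05, giving −¼ ln(0.05) = 0.748933.
d = 0.372220 + 0.748933 = 1.121153.

1.1212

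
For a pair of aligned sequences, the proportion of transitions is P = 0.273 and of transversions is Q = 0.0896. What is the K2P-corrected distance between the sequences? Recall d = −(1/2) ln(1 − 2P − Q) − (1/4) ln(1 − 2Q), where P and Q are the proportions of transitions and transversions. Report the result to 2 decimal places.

Under the Kimura two-parameter model, d = −½ ln(1 − 2P − Q) − ¼ ln(1 − 2Q).
1 − 2P − Q = 0.3644, giving −½ ln(0.3644) = 0.504752.
1 − 2Q = 0.8208, giving −¼ ln(0.8208) = 0.049369.
d = 0.504752 + 0.049369 = 0.554121.

0.55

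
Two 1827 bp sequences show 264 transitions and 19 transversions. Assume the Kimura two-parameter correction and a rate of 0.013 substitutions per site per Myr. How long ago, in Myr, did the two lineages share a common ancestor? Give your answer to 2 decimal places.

7.04

P = 264/1827 ≈ 0.144499 and Q = 19/1827 ≈ 0.0104.
Under the Kimura two-parameter model, d = −½ ln(1 − 2P − Q) − ¼ ln(1 − 2Q).
1 − 2P − Q = 0.700602, giving −½ ln(0.700602) = 0.177908.
1 − 2Q = 0.9792, giving −¼ ln(0.9792) = 0.005255.
d = 0.177908 + 0.005255 = 0.183163.
Under a molecular clock d = 2μt, so t = d/(2μ) = 0.183163 / (2 × 0.013) = 7.04 Myr.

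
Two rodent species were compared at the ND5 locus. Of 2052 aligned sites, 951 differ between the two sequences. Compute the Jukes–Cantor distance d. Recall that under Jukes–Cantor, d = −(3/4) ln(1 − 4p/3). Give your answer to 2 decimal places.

p = 951/2052 ≈ 0.46345.
d = −(3/4) ln(1 − 4p/3) = −0.75 ln(1 − 0.617933) = −0.75 ln(0.382067)
  = −0.75 × (-0.962159) = 0.721619 substitutions/site.

0.72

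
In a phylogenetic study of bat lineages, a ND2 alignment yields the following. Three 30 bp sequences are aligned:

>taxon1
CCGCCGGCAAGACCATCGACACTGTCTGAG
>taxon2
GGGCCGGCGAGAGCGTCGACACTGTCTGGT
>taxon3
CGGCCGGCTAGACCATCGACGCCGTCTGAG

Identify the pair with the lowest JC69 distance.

taxon1 and taxon3

taxon1–taxon2: 7/30 differ, p = 0.233, d = 0.280.
taxon1–taxon3: 4/30 differ, p = 0.133, d = 0.147.
taxon2–taxon3: 8/30 differ, p = 0.267, d = 0.330.
The smallest distance is between taxon1 and taxon3.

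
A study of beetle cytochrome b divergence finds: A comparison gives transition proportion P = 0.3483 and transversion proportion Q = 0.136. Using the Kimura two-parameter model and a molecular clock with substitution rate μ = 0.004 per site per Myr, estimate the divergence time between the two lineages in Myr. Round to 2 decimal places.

121.63

Under the Kimura two-parameter model, d = −½ ln(1 − 2P − Q) − ¼ ln(1 − 2Q).
1 − 2P − Q = 0.1674, giving −½ ln(0.1674) = 0.893685.
1 − 2Q = 0.728, giving −¼ ln(0.728) = 0.079364.
d = 0.893685 + 0.079364 = 0.973049.
Under a molecular clock d = 2μt, so t = d/(2μ) = 0.973049 / (2 × 0.004) = 121.63 Myr.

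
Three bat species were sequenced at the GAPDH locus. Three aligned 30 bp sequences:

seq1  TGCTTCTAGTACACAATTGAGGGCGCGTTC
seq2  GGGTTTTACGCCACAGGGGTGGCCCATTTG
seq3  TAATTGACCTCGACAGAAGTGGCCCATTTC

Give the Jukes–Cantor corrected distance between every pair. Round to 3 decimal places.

seq1–seq2: 15/30 sites differ → p = 0.5, d = −0.75 ln(1 − 0.666667) = 0.823960 ≈ 0.824.
seq1–seq3: 16/30 sites differ → p ≈ 0.533333, d = −0.75 ln(1 − 0.711111) = 0.931285 ≈ 0.931.
seq2–seq3: 11/30 sites differ → p ≈ 0.366667, d = −0.75 ln(1 − 0.488889) = 0.503376 ≈ 0.503.

d(seq1,seq2) = 0.824, d(seq1,seq3) = 0.931, d(seq2,seq3) = 0.503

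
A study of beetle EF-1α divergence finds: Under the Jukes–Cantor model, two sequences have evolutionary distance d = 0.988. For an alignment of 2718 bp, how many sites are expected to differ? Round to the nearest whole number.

Invert JC69: p = (3/4)(1 − e^(−4d/3)) = 0.75 × (1 − e^(-1.317333)) = 0.75 × (1 − 0.267849) = 0.549113.
Expected differing sites = pL ≈ 0.549113 × 2718 = 1492.489134 ≈ 1492.

1492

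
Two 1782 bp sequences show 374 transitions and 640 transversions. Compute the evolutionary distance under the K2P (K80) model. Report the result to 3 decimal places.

1.071

P = 374/1782 ≈ 0.209877 and Q = 640/1782 ≈ 0.359147.
Under the Kimura two-parameter model, d = −½ ln(1 − 2P − Q) − ¼ ln(1 − 2Q).
1 − 2P − Q = 0.221099, giving −½ ln(0.221099) = 0.754572.
1 − 2Q = 0.281706, giving −¼ ln(0.281706) = 0.316723.
d = 0.754572 + 0.316723 = 1.071295.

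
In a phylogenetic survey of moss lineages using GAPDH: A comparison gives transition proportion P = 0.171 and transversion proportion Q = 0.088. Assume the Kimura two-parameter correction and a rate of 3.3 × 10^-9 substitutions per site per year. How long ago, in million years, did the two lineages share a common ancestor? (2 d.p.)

Under the Kimura two-parameter model, d = −½ ln(1 − 2P − Q) − ¼ ln(1 − 2Q).
1 − 2P − Q = 0.57, giving −½ ln(0.57) = 0.281059.
1 − 2Q = 0.824, giving −¼ ln(0.824) = 0.048396.
d = 0.281059 + 0.048396 = 0.329455.
Under a molecular clock d = 2μt, so t = d/(2μ) = 0.329455 / (2 × 3.3 × 10^-9) = 49.92 million years.

49.92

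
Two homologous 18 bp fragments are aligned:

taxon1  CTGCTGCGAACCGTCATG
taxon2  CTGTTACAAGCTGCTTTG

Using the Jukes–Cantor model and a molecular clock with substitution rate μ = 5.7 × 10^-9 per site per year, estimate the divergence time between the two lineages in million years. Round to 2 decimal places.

59.08

The sequences differ at 8 of 18 sites (4, 6, 8, 10, 12, 14, 15, 16), so p = 8/18 ≈ 0.444444.
d = −(3/4) ln(1 − 4p/3) = −0.75 ln(1 − 0.592592) = −0.75 ln(0.407408)
  = −0.75 × (-0.897940) = 0.673455 substitutions/site.
Under a molecular clock d = 2μt, so t = d/(2μ) = 0.673455 / (2 × 5.7 × 10^-9) = 59.08 million years.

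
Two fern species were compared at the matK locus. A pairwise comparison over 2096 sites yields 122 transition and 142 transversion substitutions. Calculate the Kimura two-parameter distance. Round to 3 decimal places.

P = 122/2096 ≈ 0.058206 and Q = 142/2096 ≈ 0.067748.
Under the Kimura two-parameter model, d = −½ ln(1 − 2P − Q) − ¼ ln(1 − 2Q).
1 − 2P − Q = 0.81584, giving −½ ln(0.81584) = 0.101769.
1 − 2Q = 0.864504, giving −¼ ln(0.864504) = 0.036400.
d = 0.101769 + 0.036400 = 0.138169.

0.138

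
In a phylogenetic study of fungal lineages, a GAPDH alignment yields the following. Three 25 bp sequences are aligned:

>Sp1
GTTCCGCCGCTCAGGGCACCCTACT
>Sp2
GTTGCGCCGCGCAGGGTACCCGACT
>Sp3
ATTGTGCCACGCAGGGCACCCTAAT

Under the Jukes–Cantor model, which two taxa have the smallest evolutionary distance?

Sp1–Sp2: 4/25 differ, p = 0.160, d = 0.180.
Sp1–Sp3: 6/25 differ, p = 0.240, d = 0.289.
Sp2–Sp3: 6/25 differ, p = 0.240, d = 0.289.
The smallest distance is between Sp1 and Sp2.

Sp1 and Sp2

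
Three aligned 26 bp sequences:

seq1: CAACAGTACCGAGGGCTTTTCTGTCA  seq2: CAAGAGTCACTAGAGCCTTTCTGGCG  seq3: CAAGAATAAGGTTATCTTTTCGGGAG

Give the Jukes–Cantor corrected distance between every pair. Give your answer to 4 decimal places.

seq1–seq2: 8/26 sites differ → p ≈ 0.307692, d = −0.75 ln(1 − 0.410256) = 0.396050 ≈ 0.3961.
seq1–seq3: 12/26 sites differ → p ≈ 0.461538, d = −0.75 ln(1 − 0.615384) = 0.716632 ≈ 0.7166.
seq2–seq3: 10/26 sites differ → p ≈ 0.384615, d = −0.75 ln(1 − 0.51282) = 0.539341 ≈ 0.5393.

d(seq1,seq2) = 0.3961, d(seq1,seq3) = 0.7166, d(seq2,seq3) = 0.5393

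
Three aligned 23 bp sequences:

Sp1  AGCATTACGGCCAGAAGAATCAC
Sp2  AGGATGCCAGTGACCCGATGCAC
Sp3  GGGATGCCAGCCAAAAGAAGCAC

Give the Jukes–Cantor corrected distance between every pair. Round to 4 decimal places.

d(Sp1,Sp2) = 0.7614, d(Sp1,Sp3) = 0.3904, d(Sp2,Sp3) = 0.3904

Sp1–Sp2: 11/23 sites differ → p ≈ 0.478261, d = −0.75 ln(1 − 0.637681) = 0.761423 ≈ 0.7614.
Sp1–Sp3: 7/23 sites differ → p ≈ 0.304348, d = −0.75 ln(1 − 0.405797) = 0.390401 ≈ 0.3904.
Sp2–Sp3: 7/23 sites differ → p ≈ 0.304348, d = −0.75 ln(1 − 0.405797) = 0.390401 ≈ 0.3904.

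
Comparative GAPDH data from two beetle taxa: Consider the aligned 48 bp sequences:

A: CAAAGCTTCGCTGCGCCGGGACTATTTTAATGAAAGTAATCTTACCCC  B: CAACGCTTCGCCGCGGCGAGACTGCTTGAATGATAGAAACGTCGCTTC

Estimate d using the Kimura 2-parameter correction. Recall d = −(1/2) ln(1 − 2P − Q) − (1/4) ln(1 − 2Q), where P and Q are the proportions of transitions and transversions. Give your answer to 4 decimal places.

Of 48 sites, 9 differences are transitions and 6 are transversions, so P = 9/48 = 0.1875 and Q = 6/48 = 0.125.
Under the Kimura two-parameter model, d = −½ ln(1 − 2P − Q) − ¼ ln(1 − 2Q).
1 − 2P − Q = 0.5, giving −½ ln(0.5) = 0.346574.
1 − 2Q = 0.75, giving −¼ ln(0.75) = 0.071921.
d = 0.346574 + 0.071921 = 0.418495.

0.4185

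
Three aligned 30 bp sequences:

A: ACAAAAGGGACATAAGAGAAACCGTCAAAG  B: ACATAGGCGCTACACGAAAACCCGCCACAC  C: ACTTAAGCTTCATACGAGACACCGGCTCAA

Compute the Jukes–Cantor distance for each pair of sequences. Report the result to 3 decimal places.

A–B: 12/30 sites differ → p = 0.4, d = −0.75 ln(1 − 0.533333) = 0.571605 ≈ 0.572.
A–C: 11/30 sites differ → p ≈ 0.366667, d = −0.75 ln(1 − 0.488889) = 0.503376 ≈ 0.503.
B–C: 12/30 sites differ → p = 0.4, d = −0.75 ln(1 − 0.533333) = 0.571605 ≈ 0.572.

d(A,B) = 0.572, d(A,C) = 0.503, d(B,C) = 0.572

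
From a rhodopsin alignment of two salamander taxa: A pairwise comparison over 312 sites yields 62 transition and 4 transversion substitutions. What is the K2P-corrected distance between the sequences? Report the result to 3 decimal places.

P = 62/312 ≈ 0.198718 and Q = 4/312 ≈ 0.012821.
Under the Kimura two-parameter model, d = −½ ln(1 − 2P − Q) − ¼ ln(1 − 2Q).
1 − 2P − Q = 0.589743, giving −½ ln(0.589743) = 0.264034.
1 − 2Q = 0.974358, giving −¼ ln(0.974358) = 0.006494.
d = 0.264034 + 0.006494 = 0.270528.

0.271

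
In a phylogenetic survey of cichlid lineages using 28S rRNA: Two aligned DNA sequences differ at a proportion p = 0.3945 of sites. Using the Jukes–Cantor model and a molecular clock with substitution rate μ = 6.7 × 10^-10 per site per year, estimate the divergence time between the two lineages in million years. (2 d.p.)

d = −(3/4) ln(1 − 4p/3) = −0.75 ln(1 − 0.526) = −0.75 ln(0.474)
  = −0.75 × (-0.746548) = 0.559911 substitutions/site.
Under a molecular clock d = 2μt, so t = d/(2μ) = 0.559911 / (2 × 6.7 × 10^-10) = 417.84 million years.

417.84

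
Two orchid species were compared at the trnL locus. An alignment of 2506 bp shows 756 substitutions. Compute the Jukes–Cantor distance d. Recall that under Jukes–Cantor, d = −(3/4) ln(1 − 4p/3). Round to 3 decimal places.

0.386

p = 756/2506 ≈ 0.301676.
d = −(3/4) ln(1 − 4p/3) = −0.75 ln(1 − 0.402235) = −0.75 ln(0.597765)
  = −0.75 × (-0.514558) = 0.385919 substitutions/site.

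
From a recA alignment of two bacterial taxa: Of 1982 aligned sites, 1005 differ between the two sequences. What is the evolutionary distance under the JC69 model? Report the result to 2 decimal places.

p = 1005/1982 ≈ 0.507064.
d = −(3/4) ln(1 − 4p/3) = −0.75 ln(1 − 0.676085) = −0.75 ln(0.323915)
  = −0.75 × (-1.127274) = 0.845456 substitutions/site.

0.85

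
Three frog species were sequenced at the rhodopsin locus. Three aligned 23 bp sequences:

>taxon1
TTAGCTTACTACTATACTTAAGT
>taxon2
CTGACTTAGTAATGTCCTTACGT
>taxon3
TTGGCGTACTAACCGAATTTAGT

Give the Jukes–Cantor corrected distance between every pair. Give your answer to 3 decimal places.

d(taxon1,taxon2) = 0.467, d(taxon1,taxon3) = 0.467, d(taxon2,taxon3) = 0.761

taxon1–taxon2: 8/23 sites differ → p ≈ 0.347826, d = −0.75 ln(1 − 0.463768) = 0.467391 ≈ 0.467.
taxon1–taxon3: 8/23 sites differ → p ≈ 0.347826, d = −0.75 ln(1 − 0.463768) = 0.467391 ≈ 0.467.
taxon2–taxon3: 11/23 sites differ → p ≈ 0.478261, d = −0.75 ln(1 − 0.637681) = 0.761423 ≈ 0.761.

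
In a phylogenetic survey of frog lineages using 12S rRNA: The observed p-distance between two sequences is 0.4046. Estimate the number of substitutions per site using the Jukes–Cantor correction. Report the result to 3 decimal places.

0.582

d = −(3/4) ln(1 − 4p/3) = −0.75 ln(1 − 0.539467) = −0.75 ln(0.460533)
  = −0.75 × (-0.775371) = 0.581528 substitutions/site.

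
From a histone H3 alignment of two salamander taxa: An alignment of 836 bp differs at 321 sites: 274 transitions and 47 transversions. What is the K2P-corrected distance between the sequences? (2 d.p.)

P = 274/836 ≈ 0.327751 and Q = 47/836 ≈ 0.05622.
Under the Kimura two-parameter model, d = −½ ln(1 − 2P − Q) − ¼ ln(1 − 2Q).
1 − 2P − Q = 0.288278, giving −½ ln(0.288278) = 0.621915.
1 − 2Q = 0.88756, giving −¼ ln(0.88756) = 0.029820.
d = 0.621915 + 0.029820 = 0.651735.

0.65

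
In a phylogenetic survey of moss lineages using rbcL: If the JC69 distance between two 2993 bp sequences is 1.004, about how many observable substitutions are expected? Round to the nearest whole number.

Invert JC69: p = (3/4)(1 − e^(−4d/3)) = 0.75 × (1 − e^(-1.338667)) = 0.75 × (1 − 0.262195) = 0.553354.
Expected differing sites = pL ≈ 0.553354 × 2993 = 1656.188522 ≈ 1656.

1656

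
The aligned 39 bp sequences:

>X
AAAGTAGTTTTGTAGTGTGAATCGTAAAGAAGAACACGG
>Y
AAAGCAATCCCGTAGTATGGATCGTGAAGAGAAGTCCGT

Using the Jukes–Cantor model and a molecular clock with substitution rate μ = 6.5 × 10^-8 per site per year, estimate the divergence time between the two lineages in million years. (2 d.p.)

3.76

The sequences differ at 14 of 39 sites, so p = 14/39 ≈ 0.358974.
d = −(3/4) ln(1 − 4p/3) = −0.75 ln(1 − 0.478632) = −0.75 ln(0.521368)
  = −0.75 × (-0.651299) = 0.488474 substitutions/site.
Under a molecular clock d = 2μt, so t = d/(2μ) = 0.488474 / (2 × 6.5 × 10^-8) = 3.76 million years.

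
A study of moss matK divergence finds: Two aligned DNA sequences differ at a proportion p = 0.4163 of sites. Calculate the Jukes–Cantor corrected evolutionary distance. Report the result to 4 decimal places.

d = −(3/4) ln(1 − 4p/3) = −0.75 ln(1 − 0.555067) = −0.75 ln(0.444933)
  = −0.75 × (-0.809832) = 0.607374 substitutions/site.

0.6074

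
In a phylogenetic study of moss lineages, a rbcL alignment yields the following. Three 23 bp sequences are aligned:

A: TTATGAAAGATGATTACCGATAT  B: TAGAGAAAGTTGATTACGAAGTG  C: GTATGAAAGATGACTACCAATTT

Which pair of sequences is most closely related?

A–B: 9/23 differ, p = 0.391, d = 0.553.
A–C: 4/23 differ, p = 0.174, d = 0.198.
B–C: 9/23 differ, p = 0.391, d = 0.553.
The smallest distance is between A and C.

A and C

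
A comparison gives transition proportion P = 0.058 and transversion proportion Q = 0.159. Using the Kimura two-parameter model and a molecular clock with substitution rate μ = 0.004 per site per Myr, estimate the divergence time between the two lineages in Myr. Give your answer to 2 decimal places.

32.06

Under the Kimura two-parameter model, d = −½ ln(1 − 2P − Q) − ¼ ln(1 − 2Q).
1 − 2P − Q = 0.725, giving −½ ln(0.725) = 0.160792.
1 − 2Q = 0.682, giving −¼ ln(0.682) = 0.095681.
d = 0.160792 + 0.095681 = 0.256473.
Under a molecular clock d = 2μt, so t = d/(2μ) = 0.256473 / (2 × 0.004) = 32.06 Myr.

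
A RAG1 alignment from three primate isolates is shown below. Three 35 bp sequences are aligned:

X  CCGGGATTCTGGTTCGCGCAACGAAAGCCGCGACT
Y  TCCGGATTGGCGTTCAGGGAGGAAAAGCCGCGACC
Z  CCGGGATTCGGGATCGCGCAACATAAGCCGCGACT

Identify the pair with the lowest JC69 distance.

X–Y: 12/35 differ, p = 0.343, d = 0.458.
X–Z: 4/35 differ, p = 0.114, d = 0.124.
Y–Z: 12/35 differ, p = 0.343, d = 0.458.
The smallest distance is between X and Z.

X and Z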